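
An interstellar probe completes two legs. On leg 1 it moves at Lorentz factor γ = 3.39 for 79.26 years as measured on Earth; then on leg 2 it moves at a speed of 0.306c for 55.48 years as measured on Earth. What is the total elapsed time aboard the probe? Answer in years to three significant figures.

Leg 1: γ = 3.39; τ_1 = 79.26/3.390 = 23.38 years.
Leg 2: γ = 1/√(1 − 0.306²) = 1/√0.9064 = 1.050; τ_2 = 55.48/1.050 = 52.82 years.
Total: 23.38 + 52.82 years.

τ = 76.2 years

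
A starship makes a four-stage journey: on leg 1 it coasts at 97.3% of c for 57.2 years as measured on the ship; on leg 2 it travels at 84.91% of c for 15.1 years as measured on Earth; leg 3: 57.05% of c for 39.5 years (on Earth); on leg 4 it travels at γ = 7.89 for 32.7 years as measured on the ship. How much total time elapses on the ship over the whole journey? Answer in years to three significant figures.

τ = 130 years

Leg 1: 57.2 years is already measured on the ship.
Leg 2: β = 0.8491; γ = 1/√(1 − 0.8491²) = 1/√0.2790 = 1.893; τ_2 = 15.1/1.893 = 7.976 years.
Leg 3: β = 0.5705; γ = 1/√(1 − 0.5705²) = 1/√0.6745 = 1.218; τ_3 = 39.5/1.218 = 32.44 years.
Leg 4: 32.7 years is already measured on the ship.
Total: 57.20 + 7.976 + 32.44 + 32.70 years.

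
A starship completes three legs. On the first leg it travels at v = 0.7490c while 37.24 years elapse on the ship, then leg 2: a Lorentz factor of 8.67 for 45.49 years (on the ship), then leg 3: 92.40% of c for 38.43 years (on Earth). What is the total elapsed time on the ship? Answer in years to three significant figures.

τ = 97.4 years

Leg 1: 37.24 years is already measured on the ship.
Leg 2: 45.49 years is already measured on the ship.
Leg 3: β = 0.9240; γ = 1/√(1 − 0.9240²) = 1/√0.1462 = 2.615; τ_3 = 38.43/2.615 = 14.70 years.
Total: 37.24 + 45.49 + 14.70 years.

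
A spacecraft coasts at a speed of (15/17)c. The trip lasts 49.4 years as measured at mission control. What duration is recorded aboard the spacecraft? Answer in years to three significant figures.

γ = 1/√(1 − (15/17)²) = 17/8 = 2.125
The interval measured at mission control is the dilated one; the clock aboard the spacecraft measures the proper time τ = Δt/γ = 49.4/2.125 years.

τ = 23.2 years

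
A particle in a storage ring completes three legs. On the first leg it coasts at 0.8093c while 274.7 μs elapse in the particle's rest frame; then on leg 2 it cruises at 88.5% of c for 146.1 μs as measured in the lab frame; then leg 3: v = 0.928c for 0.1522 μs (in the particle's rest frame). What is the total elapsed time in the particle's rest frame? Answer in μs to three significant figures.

τ = 343 μs

Leg 1: 274.7 μs is already measured in the particle's rest frame.
Leg 2: β = 0.885; γ = 1/√(1 − 0.885²) = 1/√0.2168 = 2.148; τ_2 = 146.1/2.148 = 68.02 μs.
Leg 3: 0.1522 μs is already measured in the particle's rest frame.
Total: 274.7 + 68.02 + 0.1522 μs.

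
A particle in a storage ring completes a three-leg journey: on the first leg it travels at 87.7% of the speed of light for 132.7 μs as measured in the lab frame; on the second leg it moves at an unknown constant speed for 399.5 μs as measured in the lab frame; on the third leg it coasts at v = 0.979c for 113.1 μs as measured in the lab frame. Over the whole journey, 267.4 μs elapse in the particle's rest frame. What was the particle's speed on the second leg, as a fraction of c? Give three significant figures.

β = 0.892

Leg 1: β = 0.877; γ = 1/√(1 − 0.877²) = 1/√0.2309 = 2.081; τ_1 = 132.7/2.081 = 63.76 μs.
Leg 2: speed unknown; τ_2 = 399.5/γ_2.
Leg 3: γ = 1/√(1 − 0.979²) = 1/√0.04156 = 4.905; τ_3 = 113.1/4.905 = 23.06 μs.
Total proper time: 63.76 + τ_2 + 23.06 = 267.4, so τ_2 = 267.4 − 86.82 = 180.6 μs.
γ_2 = 399.5/180.6 = 2.212; β = √(1 − 1/γ²) = √0.7957.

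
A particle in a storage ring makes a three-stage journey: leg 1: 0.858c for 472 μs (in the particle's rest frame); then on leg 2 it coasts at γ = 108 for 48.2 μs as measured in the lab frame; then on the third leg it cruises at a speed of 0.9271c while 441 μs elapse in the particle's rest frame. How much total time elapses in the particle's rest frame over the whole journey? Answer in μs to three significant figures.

Leg 1: 472 μs is already measured in the particle's rest frame.
Leg 2: γ = 108; τ_2 = 48.2/108.0 = 0.4463 μs.
Leg 3: 441 μs is already measured in the particle's rest frame.
Total: 472.0 + 0.4463 + 441.0 μs.

τ = 913 μs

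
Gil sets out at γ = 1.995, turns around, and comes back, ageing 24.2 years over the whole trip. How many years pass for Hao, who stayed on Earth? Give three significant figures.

Δt = 48.3 years

γ = 1.995
Earth-frame duration is the dilated interval: Δt = γτ = 1.995 × 24.2 years.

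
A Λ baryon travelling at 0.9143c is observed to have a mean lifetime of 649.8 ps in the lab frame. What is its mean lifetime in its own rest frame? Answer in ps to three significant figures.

τ₀ = 263 ps

γ = 1/√(1 − 0.9143²) = 1/√0.1641 = 2.469
The lab-frame lifetime is the dilated interval; the proper lifetime is τ₀ = Δt/γ = 649.8/2.469 ps.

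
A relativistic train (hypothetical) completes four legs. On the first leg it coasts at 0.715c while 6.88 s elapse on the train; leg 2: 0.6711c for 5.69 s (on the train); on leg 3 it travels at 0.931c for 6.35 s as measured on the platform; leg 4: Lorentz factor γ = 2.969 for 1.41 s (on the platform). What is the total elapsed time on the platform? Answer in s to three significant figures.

Leg 1: γ = 1/√(1 − 0.715²) = 1/√0.4888 = 1.430; Δt_1 = 1.430 × 6.88 = 9.841 s.
Leg 2: γ = 1/√(1 − 0.6711²) = 1/√0.5496 = 1.349; Δt_2 = 1.349 × 5.69 = 7.675 s.
Leg 3: 6.35 s is already measured on the platform.
Leg 4: 1.41 s is already measured on the platform.
Total: 9.841 + 7.675 + 6.350 + 1.410 s.

Δt = 25.3 s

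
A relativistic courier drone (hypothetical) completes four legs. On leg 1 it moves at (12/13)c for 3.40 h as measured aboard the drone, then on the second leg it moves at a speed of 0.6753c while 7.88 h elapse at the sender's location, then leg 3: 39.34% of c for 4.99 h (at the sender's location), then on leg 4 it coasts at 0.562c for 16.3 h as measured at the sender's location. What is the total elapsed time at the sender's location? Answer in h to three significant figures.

Leg 1: γ = 1/√(1 − (12/13)²) = 13/5 = 2.600; Δt_1 = 2.600 × 3.40 = 8.840 h.
Leg 2: 7.88 h is already measured at the sender's location.
Leg 3: 4.99 h is already measured at the sender's location.
Leg 4: 16.3 h is already measured at the sender's location.
Total: 8.840 + 7.880 + 4.990 + 16.30 h.

Δt = 38.0 h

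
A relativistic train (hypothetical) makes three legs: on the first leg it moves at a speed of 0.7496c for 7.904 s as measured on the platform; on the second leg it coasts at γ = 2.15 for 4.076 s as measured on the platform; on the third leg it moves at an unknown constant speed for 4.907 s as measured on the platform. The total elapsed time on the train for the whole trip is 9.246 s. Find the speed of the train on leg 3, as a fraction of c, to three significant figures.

Leg 1: γ = 1/√(1 − 0.7496²) = 1/√0.4381 = 1.511; τ_1 = 7.904/1.511 = 5.232 s.
Leg 2: γ = 2.15; τ_2 = 4.076/2.150 = 1.896 s.
Leg 3: speed unknown; τ_3 = 4.907/γ_3.
Total proper time: 5.232 + 1.896 + τ_3 = 9.246, so τ_3 = 9.246 − 7.127 = 2.119 s.
γ_3 = 4.907/2.119 = 2.316; β = √(1 − 1/γ²) = √0.8136.

β = 0.902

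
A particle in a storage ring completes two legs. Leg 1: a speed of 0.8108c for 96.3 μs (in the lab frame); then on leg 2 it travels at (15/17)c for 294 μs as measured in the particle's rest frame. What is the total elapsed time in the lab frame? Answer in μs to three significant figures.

Leg 1: 96.3 μs is already measured in the lab frame.
Leg 2: γ = 1/√(1 − (15/17)²) = 17/8 = 2.125; Δt_2 = 2.125 × 294 = 624.8 μs.
Total: 96.30 + 624.8 μs.

Δt = 721 μs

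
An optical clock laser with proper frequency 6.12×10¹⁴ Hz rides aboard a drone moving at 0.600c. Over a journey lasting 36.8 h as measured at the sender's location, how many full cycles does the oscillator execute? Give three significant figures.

N = 6.49×10¹⁹

γ = 1/√(1 − 0.600²) = 5/4 = 1.250
The oscillator's own cycle count is N = f × τ where τ is the proper time aboard the drone. τ = Δt/γ = 36.8/1.250 = 29.44 h = 1.060×10⁵ s.
N = 6.12×10¹⁴ × 1.060×10⁵ = 6.486×10¹⁹.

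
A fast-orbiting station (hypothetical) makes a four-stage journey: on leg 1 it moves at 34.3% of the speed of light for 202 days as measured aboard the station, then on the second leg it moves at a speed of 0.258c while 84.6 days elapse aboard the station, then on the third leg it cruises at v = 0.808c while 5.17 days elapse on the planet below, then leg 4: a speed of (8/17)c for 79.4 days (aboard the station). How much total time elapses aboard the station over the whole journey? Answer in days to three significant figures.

Leg 1: 202 days is already measured aboard the station.
Leg 2: 84.6 days is already measured aboard the station.
Leg 3: γ = 1/√(1 − 0.808²) = 1/√0.3471 = 1.697; τ_3 = 5.17/1.697 = 3.046 days.
Leg 4: 79.4 days is already measured aboard the station.
Total: 202.0 + 84.60 + 3.046 + 79.40 days.

τ = 369 days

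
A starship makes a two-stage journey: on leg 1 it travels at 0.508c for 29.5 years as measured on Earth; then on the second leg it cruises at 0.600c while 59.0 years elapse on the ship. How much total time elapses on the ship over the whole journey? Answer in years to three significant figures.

τ = 84.4 years

Leg 1: γ = 1/√(1 − 0.508²) = 1/√0.7419 = 1.161; τ_1 = 29.5/1.161 = 25.41 years.
Leg 2: 59.0 years is already measured on the ship.
Total: 25.41 + 59.00 years.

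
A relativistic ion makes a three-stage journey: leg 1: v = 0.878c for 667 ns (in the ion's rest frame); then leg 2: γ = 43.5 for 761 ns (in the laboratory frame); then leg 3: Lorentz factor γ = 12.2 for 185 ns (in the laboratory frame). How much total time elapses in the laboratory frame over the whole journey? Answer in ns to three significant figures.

Δt = 2340 ns

Leg 1: γ = 1/√(1 − 0.878²) = 1/√0.2291 = 2.089; Δt_1 = 2.089 × 667 = 1393 ns.
Leg 2: 761 ns is already measured in the laboratory frame.
Leg 3: 185 ns is already measured in the laboratory frame.
Total: 1393 + 761.0 + 185.0 ns.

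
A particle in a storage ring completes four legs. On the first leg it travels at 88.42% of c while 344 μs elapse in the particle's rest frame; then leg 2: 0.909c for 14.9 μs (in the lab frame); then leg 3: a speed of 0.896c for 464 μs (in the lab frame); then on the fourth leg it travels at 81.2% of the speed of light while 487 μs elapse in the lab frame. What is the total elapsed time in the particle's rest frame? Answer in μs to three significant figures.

τ = 840 μs

Leg 1: 344 μs is already measured in the particle's rest frame.
Leg 2: γ = 1/√(1 − 0.909²) = 1/√0.1737 = 2.399; τ_2 = 14.9/2.399 = 6.210 μs.
Leg 3: γ = 1/√(1 − 0.896²) = 1/√0.1972 = 2.252; τ_3 = 464/2.252 = 206.0 μs.
Leg 4: β = 0.812; γ = 1/√(1 − 0.812²) = 1/√0.3407 = 1.713; τ_4 = 487/1.713 = 284.2 μs.
Total: 344.0 + 6.210 + 206.0 + 284.2 μs.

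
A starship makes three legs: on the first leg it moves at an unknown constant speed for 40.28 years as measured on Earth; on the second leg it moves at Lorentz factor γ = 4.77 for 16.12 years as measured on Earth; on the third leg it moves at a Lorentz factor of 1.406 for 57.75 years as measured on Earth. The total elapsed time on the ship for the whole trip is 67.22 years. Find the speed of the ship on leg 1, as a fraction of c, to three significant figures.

β = 0.825

Leg 1: speed unknown; τ_1 = 40.28/γ_1.
Leg 2: γ = 4.77; τ_2 = 16.12/4.770 = 3.379 years.
Leg 3: γ = 1.406; τ_3 = 57.75/1.406 = 41.07 years.
Total proper time: τ_1 + 3.379 + 41.07 = 67.22, so τ_1 = 67.22 − 44.45 = 22.77 years.
γ_1 = 40.28/22.77 = 1.769; β = √(1 − 1/γ²) = √0.6805.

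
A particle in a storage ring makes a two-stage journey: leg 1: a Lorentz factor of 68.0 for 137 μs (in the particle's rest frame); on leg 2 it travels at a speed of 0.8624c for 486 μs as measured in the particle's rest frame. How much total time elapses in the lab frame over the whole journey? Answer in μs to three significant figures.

Δt = 1.03×10⁴ μs

Leg 1: γ = 68.0; Δt_1 = 68.00 × 137 = 9316 μs.
Leg 2: γ = 1/√(1 − 0.8624²) = 1/√0.2563 = 1.975; Δt_2 = 1.975 × 486 = 960.0 μs.
Total: 9316 + 960.0 μs.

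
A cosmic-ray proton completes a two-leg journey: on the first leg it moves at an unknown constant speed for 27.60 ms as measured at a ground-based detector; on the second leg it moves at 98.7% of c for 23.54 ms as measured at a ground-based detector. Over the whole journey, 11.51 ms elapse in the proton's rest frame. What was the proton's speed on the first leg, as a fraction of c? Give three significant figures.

Leg 1: speed unknown; τ_1 = 27.60/γ_1.
Leg 2: β = 0.987; γ = 1/√(1 − 0.987²) = 1/√0.02583 = 6.222; τ_2 = 23.54/6.222 = 3.783 ms.
Total proper time: τ_1 + 3.783 = 11.51, so τ_1 = 11.51 − 3.783 = 7.727 ms.
γ_1 = 27.60/7.727 = 3.572; β = √(1 − 1/γ²) = √0.9216.

β = 0.960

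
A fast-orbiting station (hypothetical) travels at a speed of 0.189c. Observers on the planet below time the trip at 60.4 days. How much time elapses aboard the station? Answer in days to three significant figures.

τ = 59.3 days

γ = 1/√(1 − 0.189²) = 1/√0.9643 = 1.018
The interval measured on the planet below is the dilated one; the clock aboard the station measures the proper time τ = Δt/γ = 60.4/1.018 days.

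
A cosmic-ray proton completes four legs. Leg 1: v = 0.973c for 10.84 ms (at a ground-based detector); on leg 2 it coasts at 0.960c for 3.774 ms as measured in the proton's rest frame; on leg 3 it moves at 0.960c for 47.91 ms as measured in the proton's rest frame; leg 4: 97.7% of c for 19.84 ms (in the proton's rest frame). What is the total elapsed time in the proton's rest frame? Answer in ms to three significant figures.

Leg 1: γ = 1/√(1 − 0.973²) = 1/√0.05327 = 4.333; τ_1 = 10.84/4.333 = 2.502 ms.
Leg 2: 3.774 ms is already measured in the proton's rest frame.
Leg 3: 47.91 ms is already measured in the proton's rest frame.
Leg 4: 19.84 ms is already measured in the proton's rest frame.
Total: 2.502 + 3.774 + 47.91 + 19.84 ms.

τ = 74.0 ms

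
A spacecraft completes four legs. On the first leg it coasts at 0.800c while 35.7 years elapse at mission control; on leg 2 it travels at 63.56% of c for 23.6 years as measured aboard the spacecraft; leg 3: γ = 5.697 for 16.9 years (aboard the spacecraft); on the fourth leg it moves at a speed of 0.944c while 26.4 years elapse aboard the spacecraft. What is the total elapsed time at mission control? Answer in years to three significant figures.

Δt = 243 years

Leg 1: 35.7 years is already measured at mission control.
Leg 2: β = 0.6356; γ = 1/√(1 − 0.6356²) = 1/√0.5960 = 1.295; Δt_2 = 1.295 × 23.6 = 30.57 years.
Leg 3: γ = 5.697; Δt_3 = 5.697 × 16.9 = 96.28 years.
Leg 4: γ = 1/√(1 − 0.944²) = 1/√0.1089 = 3.031; Δt_4 = 3.031 × 26.4 = 80.01 years.
Total: 35.70 + 30.57 + 96.28 + 80.01 years.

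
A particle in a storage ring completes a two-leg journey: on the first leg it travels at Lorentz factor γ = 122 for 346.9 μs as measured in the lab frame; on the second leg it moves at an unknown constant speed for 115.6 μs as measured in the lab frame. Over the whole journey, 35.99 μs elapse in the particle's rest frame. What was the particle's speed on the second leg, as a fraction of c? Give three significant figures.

β = 0.958

Leg 1: γ = 122; τ_1 = 346.9/122.0 = 2.843 μs.
Leg 2: speed unknown; τ_2 = 115.6/γ_2.
Total proper time: 2.843 + τ_2 = 35.99, so τ_2 = 35.99 − 2.843 = 33.15 μs.
γ_2 = 115.6/33.15 = 3.488; β = √(1 − 1/γ²) = √0.9178.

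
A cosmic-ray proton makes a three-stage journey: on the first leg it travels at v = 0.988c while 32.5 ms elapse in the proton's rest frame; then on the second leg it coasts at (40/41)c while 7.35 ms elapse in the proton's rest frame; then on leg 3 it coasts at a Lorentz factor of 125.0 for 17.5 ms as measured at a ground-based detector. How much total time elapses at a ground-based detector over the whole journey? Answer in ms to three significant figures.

Leg 1: γ = 1/√(1 − 0.988²) = 1/√0.02386 = 6.474; Δt_1 = 6.474 × 32.5 = 210.4 ms.
Leg 2: γ = 1/√(1 − (40/41)²) = 41/9 ≈ 4.556; Δt_2 = 4.556 × 7.35 = 33.48 ms.
Leg 3: 17.5 ms is already measured at a ground-based detector.
Total: 210.4 + 33.48 + 17.50 ms.

Δt = 261 ms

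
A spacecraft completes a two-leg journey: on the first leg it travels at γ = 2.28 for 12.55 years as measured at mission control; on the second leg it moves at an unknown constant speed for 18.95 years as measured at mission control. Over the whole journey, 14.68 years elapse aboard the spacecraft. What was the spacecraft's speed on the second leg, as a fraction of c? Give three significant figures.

β = 0.875

Leg 1: γ = 2.28; τ_1 = 12.55/2.280 = 5.504 years.
Leg 2: speed unknown; τ_2 = 18.95/γ_2.
Total proper time: 5.504 + τ_2 = 14.68, so τ_2 = 14.68 − 5.504 = 9.176 years.
γ_2 = 18.95/9.176 = 2.065; β = √(1 − 1/γ²) = √0.7655.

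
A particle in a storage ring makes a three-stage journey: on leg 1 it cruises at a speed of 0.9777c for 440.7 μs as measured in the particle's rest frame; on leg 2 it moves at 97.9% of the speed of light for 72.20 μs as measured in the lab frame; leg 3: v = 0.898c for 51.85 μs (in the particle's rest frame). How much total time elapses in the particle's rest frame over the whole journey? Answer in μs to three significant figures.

Leg 1: 440.7 μs is already measured in the particle's rest frame.
Leg 2: β = 0.979; γ = 1/√(1 − 0.979²) = 1/√0.04156 = 4.905; τ_2 = 72.20/4.905 = 14.72 μs.
Leg 3: 51.85 μs is already measured in the particle's rest frame.
Total: 440.7 + 14.72 + 51.85 μs.

τ = 507 μs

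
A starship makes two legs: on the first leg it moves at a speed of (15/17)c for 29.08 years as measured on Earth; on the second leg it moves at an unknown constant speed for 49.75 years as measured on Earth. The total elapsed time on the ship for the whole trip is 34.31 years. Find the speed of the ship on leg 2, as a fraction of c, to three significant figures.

β = 0.910

Leg 1: γ = 1/√(1 − (15/17)²) = 17/8 = 2.125; τ_1 = 29.08/2.125 = 13.68 years.
Leg 2: speed unknown; τ_2 = 49.75/γ_2.
Total proper time: 13.68 + τ_2 = 34.31, so τ_2 = 34.31 − 13.68 = 20.63 years.
γ_2 = 49.75/20.63 = 2.412; β = √(1 − 1/γ²) = √0.8281.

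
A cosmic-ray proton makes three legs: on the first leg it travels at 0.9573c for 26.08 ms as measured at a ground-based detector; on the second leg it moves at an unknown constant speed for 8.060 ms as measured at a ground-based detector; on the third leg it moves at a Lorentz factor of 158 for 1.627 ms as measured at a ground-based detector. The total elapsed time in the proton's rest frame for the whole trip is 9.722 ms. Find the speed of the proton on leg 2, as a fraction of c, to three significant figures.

Leg 1: γ = 1/√(1 − 0.9573²) = 1/√0.08358 = 3.459; τ_1 = 26.08/3.459 = 7.540 ms.
Leg 2: speed unknown; τ_2 = 8.060/γ_2.
Leg 3: γ = 158; τ_3 = 1.627/158.0 = 0.01030 ms.
Total proper time: 7.540 + τ_2 + 0.01030 = 9.722, so τ_2 = 9.722 − 7.550 = 2.172 ms.
γ_2 = 8.060/2.172 = 3.711; β = √(1 − 1/γ²) = √0.9274.

β = 0.963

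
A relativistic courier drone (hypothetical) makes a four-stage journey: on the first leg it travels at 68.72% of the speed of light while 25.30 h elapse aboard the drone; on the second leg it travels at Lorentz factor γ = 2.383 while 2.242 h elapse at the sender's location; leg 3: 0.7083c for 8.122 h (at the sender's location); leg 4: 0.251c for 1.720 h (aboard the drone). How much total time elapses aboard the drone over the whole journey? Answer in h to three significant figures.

Leg 1: 25.30 h is already measured aboard the drone.
Leg 2: γ = 2.383; τ_2 = 2.242/2.383 = 0.9408 h.
Leg 3: γ = 1/√(1 − 0.7083²) = 1/√0.4983 = 1.417; τ_3 = 8.122/1.417 = 5.733 h.
Leg 4: 1.720 h is already measured aboard the drone.
Total: 25.30 + 0.9408 + 5.733 + 1.720 h.

τ = 33.7 h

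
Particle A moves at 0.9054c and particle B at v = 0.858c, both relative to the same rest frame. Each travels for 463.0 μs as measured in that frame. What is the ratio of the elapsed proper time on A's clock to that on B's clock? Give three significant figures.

A: γ = 1/√(1 − 0.9054²) = 1/√0.1803 = 2.355. B: γ = 1/√(1 − 0.858²) = 1/√0.2638 = 1.947.
τ_A/τ_B = γ_B/γ_A = 1.947/2.355 = 0.8266, so τ_A/τ_B = 0.8266.

τ_A/τ_B = 0.827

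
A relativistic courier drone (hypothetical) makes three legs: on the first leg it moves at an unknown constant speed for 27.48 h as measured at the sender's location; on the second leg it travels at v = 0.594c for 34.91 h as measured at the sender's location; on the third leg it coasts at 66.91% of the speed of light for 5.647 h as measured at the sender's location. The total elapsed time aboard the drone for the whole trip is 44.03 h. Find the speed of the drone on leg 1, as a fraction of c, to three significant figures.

β = 0.904

Leg 1: speed unknown; τ_1 = 27.48/γ_1.
Leg 2: γ = 1/√(1 − 0.594²) = 1/√0.6472 = 1.243; τ_2 = 34.91/1.243 = 28.08 h.
Leg 3: β = 0.6691; γ = 1/√(1 − 0.6691²) = 1/√0.5523 = 1.346; τ_3 = 5.647/1.346 = 4.197 h.
Total proper time: τ_1 + 28.08 + 4.197 = 44.03, so τ_1 = 44.03 − 32.28 = 11.75 h.
γ_1 = 27.48/11.75 = 2.339; β = √(1 − 1/γ²) = √0.8172.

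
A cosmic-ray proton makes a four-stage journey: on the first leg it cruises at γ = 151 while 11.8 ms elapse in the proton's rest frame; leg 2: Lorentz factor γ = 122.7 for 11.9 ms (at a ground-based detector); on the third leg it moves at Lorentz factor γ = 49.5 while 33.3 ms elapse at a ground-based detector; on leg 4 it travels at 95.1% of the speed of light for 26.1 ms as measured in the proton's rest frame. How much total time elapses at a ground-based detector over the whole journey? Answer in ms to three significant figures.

Δt = 1910 ms

Leg 1: γ = 151; Δt_1 = 151.0 × 11.8 = 1782 ms.
Leg 2: 11.9 ms is already measured at a ground-based detector.
Leg 3: 33.3 ms is already measured at a ground-based detector.
Leg 4: β = 0.951; γ = 1/√(1 − 0.951²) = 1/√0.09560 = 3.234; Δt_4 = 3.234 × 26.1 = 84.41 ms.
Total: 1782 + 11.90 + 33.30 + 84.41 ms.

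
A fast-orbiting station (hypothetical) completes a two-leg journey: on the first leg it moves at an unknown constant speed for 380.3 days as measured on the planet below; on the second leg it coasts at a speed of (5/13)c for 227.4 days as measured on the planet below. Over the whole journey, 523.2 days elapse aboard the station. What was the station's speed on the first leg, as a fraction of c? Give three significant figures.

β = 0.567

Leg 1: speed unknown; τ_1 = 380.3/γ_1.
Leg 2: γ = 1/√(1 − (5/13)²) = 13/12 ≈ 1.083; τ_2 = 227.4/1.083 = 209.9 days.
Total proper time: τ_1 + 209.9 = 523.2, so τ_1 = 523.2 − 209.9 = 313.3 days.
γ_1 = 380.3/313.3 = 1.214; β = √(1 − 1/γ²) = √0.3213.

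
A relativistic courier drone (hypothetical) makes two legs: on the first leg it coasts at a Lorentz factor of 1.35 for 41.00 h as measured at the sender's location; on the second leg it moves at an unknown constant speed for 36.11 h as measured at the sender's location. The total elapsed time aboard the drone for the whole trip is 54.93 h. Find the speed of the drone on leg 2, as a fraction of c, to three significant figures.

β = 0.733

Leg 1: γ = 1.35; τ_1 = 41.00/1.350 = 30.37 h.
Leg 2: speed unknown; τ_2 = 36.11/γ_2.
Total proper time: 30.37 + τ_2 = 54.93, so τ_2 = 54.93 − 30.37 = 24.56 h.
γ_2 = 36.11/24.56 = 1.470; β = √(1 − 1/γ²) = √0.5374.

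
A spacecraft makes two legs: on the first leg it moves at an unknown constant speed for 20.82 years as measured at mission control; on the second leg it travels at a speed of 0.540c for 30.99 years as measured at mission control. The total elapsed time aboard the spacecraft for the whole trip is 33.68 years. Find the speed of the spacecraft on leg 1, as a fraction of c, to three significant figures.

Leg 1: speed unknown; τ_1 = 20.82/γ_1.
Leg 2: γ = 1/√(1 − 0.540²) = 1/√0.7084 = 1.188; τ_2 = 30.99/1.188 = 26.08 years.
Total proper time: τ_1 + 26.08 = 33.68, so τ_1 = 33.68 − 26.08 = 7.597 years.
γ_1 = 20.82/7.597 = 2.741; β = √(1 − 1/γ²) = √0.8669.

β = 0.931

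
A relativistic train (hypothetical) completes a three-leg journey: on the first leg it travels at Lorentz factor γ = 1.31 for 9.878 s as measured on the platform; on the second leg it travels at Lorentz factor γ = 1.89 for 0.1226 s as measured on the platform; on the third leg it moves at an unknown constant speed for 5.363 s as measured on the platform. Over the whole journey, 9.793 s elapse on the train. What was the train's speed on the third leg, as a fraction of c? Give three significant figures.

β = 0.913

Leg 1: γ = 1.31; τ_1 = 9.878/1.310 = 7.540 s.
Leg 2: γ = 1.89; τ_2 = 0.1226/1.890 = 0.06487 s.
Leg 3: speed unknown; τ_3 = 5.363/γ_3.
Total proper time: 7.540 + 0.06487 + τ_3 = 9.793, so τ_3 = 9.793 − 7.605 = 2.188 s.
γ_3 = 5.363/2.188 = 2.451; β = √(1 − 1/γ²) = √0.8336.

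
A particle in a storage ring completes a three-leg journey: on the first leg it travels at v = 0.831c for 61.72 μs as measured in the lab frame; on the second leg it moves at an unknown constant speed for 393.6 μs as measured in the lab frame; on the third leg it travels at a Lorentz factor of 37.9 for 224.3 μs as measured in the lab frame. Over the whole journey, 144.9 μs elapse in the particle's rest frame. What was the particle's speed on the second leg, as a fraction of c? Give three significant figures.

β = 0.964

Leg 1: γ = 1/√(1 − 0.831²) = 1/√0.3094 = 1.798; τ_1 = 61.72/1.798 = 34.33 μs.
Leg 2: speed unknown; τ_2 = 393.6/γ_2.
Leg 3: γ = 37.9; τ_3 = 224.3/37.90 = 5.918 μs.
Total proper time: 34.33 + τ_2 + 5.918 = 144.9, so τ_2 = 144.9 − 40.25 = 104.6 μs.
γ_2 = 393.6/104.6 = 3.761; β = √(1 − 1/γ²) = √0.9293.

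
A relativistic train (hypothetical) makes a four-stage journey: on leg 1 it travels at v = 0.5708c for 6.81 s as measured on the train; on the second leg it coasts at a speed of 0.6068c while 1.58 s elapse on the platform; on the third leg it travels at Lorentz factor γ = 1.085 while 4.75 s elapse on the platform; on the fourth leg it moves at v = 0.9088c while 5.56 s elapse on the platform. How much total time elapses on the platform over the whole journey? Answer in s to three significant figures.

Leg 1: γ = 1/√(1 − 0.5708²) = 1/√0.6742 = 1.218; Δt_1 = 1.218 × 6.81 = 8.294 s.
Leg 2: 1.58 s is already measured on the platform.
Leg 3: 4.75 s is already measured on the platform.
Leg 4: 5.56 s is already measured on the platform.
Total: 8.294 + 1.580 + 4.750 + 5.560 s.

Δt = 20.2 s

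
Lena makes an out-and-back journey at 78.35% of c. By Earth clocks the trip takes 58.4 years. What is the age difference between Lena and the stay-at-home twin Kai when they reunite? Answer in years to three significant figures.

Δt − τ = 22.1 years

β = 0.7835; γ = 1/√(1 − 0.7835²) = 1/√0.3861 = 1.609
Lena's elapsed proper time: τ = 58.4/1.609 = 36.29 years.
Age gap = Δt − τ = 58.4 − 36.29 years.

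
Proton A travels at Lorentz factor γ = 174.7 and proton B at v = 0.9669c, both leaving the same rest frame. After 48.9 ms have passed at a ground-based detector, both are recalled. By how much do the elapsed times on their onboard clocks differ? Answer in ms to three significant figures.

|τ_A − τ_B| = 12.2 ms

A: γ = 174.7; τ_A = 48.9/174.7 = 0.2799 ms.
B: γ = 1/√(1 − 0.9669²) = 1/√0.06510 = 3.919; τ_B = 48.9/3.919 = 12.48 ms.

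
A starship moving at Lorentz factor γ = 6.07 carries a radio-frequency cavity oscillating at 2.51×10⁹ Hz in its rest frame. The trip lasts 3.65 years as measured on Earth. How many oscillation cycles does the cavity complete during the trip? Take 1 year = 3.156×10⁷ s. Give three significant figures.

γ = 6.07
The oscillator's own cycle count is N = f × τ where τ is the proper time on the ship. τ = Δt/γ = 3.65/6.070 = 0.6013 years = 1.898×10⁷ s.
N = 2.51×10⁹ × 1.898×10⁷ = 4.763×10¹⁶.

N = 4.76×10¹⁶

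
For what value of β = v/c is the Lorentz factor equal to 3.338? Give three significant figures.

β = 0.954

β = √(1 − 1/γ²) = √(1 − 1/3.338²) = √(1 − 0.08975) = √0.9103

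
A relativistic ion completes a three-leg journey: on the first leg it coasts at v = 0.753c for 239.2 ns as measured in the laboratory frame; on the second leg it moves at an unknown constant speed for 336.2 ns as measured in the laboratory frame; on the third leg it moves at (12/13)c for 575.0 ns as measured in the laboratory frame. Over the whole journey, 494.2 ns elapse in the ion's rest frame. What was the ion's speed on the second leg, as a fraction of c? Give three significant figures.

Leg 1: γ = 1/√(1 − 0.753²) = 1/√0.4330 = 1.520; τ_1 = 239.2/1.520 = 157.4 ns.
Leg 2: speed unknown; τ_2 = 336.2/γ_2.
Leg 3: γ = 1/√(1 − (12/13)²) = 13/5 = 2.600; τ_3 = 575.0/2.600 = 221.2 ns.
Total proper time: 157.4 + τ_2 + 221.2 = 494.2, so τ_2 = 494.2 − 378.6 = 115.6 ns.
γ_2 = 336.2/115.6 = 2.907; β = √(1 − 1/γ²) = √0.8817.

β = 0.939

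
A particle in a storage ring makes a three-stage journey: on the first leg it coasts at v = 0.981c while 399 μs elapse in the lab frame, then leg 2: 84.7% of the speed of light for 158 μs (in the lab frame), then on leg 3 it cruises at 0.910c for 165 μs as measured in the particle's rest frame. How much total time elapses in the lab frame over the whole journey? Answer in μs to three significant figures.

Δt = 955 μs

Leg 1: 399 μs is already measured in the lab frame.
Leg 2: 158 μs is already measured in the lab frame.
Leg 3: γ = 1/√(1 − 0.910²) = 1/√0.1719 = 2.412; Δt_3 = 2.412 × 165 = 398.0 μs.
Total: 399.0 + 158.0 + 398.0 μs.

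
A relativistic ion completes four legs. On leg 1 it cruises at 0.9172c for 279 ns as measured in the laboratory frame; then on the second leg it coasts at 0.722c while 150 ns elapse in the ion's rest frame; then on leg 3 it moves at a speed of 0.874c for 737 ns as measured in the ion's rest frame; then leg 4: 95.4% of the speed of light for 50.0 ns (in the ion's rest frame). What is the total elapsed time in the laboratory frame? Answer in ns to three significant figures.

Leg 1: 279 ns is already measured in the laboratory frame.
Leg 2: γ = 1/√(1 − 0.722²) = 1/√0.4787 = 1.445; Δt_2 = 1.445 × 150 = 216.8 ns.
Leg 3: γ = 1/√(1 − 0.874²) = 1/√0.2361 = 2.058; Δt_3 = 2.058 × 737 = 1517 ns.
Leg 4: β = 0.954; γ = 1/√(1 − 0.954²) = 1/√0.08988 = 3.335; Δt_4 = 3.335 × 50.0 = 166.8 ns.
Total: 279.0 + 216.8 + 1517 + 166.8 ns.

Δt = 2180 ns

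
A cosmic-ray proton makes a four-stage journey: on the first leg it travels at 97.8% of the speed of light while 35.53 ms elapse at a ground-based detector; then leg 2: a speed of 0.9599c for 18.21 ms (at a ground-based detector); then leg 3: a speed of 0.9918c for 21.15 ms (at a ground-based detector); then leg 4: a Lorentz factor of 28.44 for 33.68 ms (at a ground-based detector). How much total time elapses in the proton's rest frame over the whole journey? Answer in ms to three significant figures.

Leg 1: β = 0.978; γ = 1/√(1 − 0.978²) = 1/√0.04352 = 4.794; τ_1 = 35.53/4.794 = 7.412 ms.
Leg 2: γ = 1/√(1 − 0.9599²) = 1/√0.07859 = 3.567; τ_2 = 18.21/3.567 = 5.105 ms.
Leg 3: γ = 1/√(1 − 0.9918²) = 1/√0.01633 = 7.825; τ_3 = 21.15/7.825 = 2.703 ms.
Leg 4: γ = 28.44; τ_4 = 33.68/28.44 = 1.184 ms.
Total: 7.412 + 5.105 + 2.703 + 1.184 ms.

τ = 16.4 ms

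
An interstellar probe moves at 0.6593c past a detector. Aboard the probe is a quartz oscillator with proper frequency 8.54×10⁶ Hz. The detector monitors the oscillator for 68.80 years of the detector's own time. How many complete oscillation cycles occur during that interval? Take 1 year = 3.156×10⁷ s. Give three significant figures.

γ = 1/√(1 − 0.6593²) = 1/√0.5653 = 1.330
During 68.80 years of lab time, the oscillator's proper time advances by τ = Δt/γ = 68.80/1.330 = 51.73 years = 1.633×10⁹ s.
N = f × τ = 8.54×10⁶ × 1.633×10⁹ = 1.394×10¹⁶.

N = 1.39×10¹⁶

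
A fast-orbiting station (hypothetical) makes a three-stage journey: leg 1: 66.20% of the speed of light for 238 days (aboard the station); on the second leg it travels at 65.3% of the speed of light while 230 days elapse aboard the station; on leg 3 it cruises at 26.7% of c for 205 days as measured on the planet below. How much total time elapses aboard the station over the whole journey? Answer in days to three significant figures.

τ = 666 days

Leg 1: 238 days is already measured aboard the station.
Leg 2: 230 days is already measured aboard the station.
Leg 3: β = 0.267; γ = 1/√(1 − 0.267²) = 1/√0.9287 = 1.038; τ_3 = 205/1.038 = 197.6 days.
Total: 238.0 + 230.0 + 197.6 days.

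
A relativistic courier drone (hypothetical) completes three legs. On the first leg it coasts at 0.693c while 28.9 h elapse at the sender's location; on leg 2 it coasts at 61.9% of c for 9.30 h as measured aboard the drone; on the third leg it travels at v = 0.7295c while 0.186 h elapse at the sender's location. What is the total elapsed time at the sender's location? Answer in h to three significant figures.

Δt = 40.9 h

Leg 1: 28.9 h is already measured at the sender's location.
Leg 2: β = 0.619; γ = 1/√(1 − 0.619²) = 1/√0.6168 = 1.273; Δt_2 = 1.273 × 9.30 = 11.84 h.
Leg 3: 0.186 h is already measured at the sender's location.
Total: 28.90 + 11.84 + 0.1860 h.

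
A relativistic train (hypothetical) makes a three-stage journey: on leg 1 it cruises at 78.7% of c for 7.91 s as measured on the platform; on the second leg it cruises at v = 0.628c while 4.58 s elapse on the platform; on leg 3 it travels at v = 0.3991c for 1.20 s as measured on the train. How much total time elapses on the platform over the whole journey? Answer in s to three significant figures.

Leg 1: 7.91 s is already measured on the platform.
Leg 2: 4.58 s is already measured on the platform.
Leg 3: γ = 1/√(1 − 0.3991²) = 1/√0.8407 = 1.091; Δt_3 = 1.091 × 1.20 = 1.309 s.
Total: 7.910 + 4.580 + 1.309 s.

Δt = 13.8 s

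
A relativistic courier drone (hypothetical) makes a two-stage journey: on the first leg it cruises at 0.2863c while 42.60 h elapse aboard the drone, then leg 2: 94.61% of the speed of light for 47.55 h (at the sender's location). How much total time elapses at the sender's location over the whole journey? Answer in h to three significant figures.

Δt = 92.0 h

Leg 1: γ = 1/√(1 − 0.2863²) = 1/√0.9180 = 1.044; Δt_1 = 1.044 × 42.60 = 44.46 h.
Leg 2: 47.55 h is already measured at the sender's location.
Total: 44.46 + 47.55 h.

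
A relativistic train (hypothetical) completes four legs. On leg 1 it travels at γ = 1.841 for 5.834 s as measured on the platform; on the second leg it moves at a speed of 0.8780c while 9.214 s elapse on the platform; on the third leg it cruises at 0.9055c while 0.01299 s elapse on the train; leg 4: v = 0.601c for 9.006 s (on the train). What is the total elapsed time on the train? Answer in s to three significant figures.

τ = 16.6 s

Leg 1: γ = 1.841; τ_1 = 5.834/1.841 = 3.169 s.
Leg 2: γ = 1/√(1 − 0.8780²) = 1/√0.2291 = 2.089; τ_2 = 9.214/2.089 = 4.410 s.
Leg 3: 0.01299 s is already measured on the train.
Leg 4: 9.006 s is already measured on the train.
Total: 3.169 + 4.410 + 0.01299 + 9.006 s.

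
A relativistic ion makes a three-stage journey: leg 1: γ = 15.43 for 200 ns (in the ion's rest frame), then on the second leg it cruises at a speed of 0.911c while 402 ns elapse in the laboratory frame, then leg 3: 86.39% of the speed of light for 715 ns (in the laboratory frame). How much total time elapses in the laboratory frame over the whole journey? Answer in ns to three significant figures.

Δt = 4200 ns

Leg 1: γ = 15.43; Δt_1 = 15.43 × 200 = 3086 ns.
Leg 2: 402 ns is already measured in the laboratory frame.
Leg 3: 715 ns is already measured in the laboratory frame.
Total: 3086 + 402.0 + 715.0 ns.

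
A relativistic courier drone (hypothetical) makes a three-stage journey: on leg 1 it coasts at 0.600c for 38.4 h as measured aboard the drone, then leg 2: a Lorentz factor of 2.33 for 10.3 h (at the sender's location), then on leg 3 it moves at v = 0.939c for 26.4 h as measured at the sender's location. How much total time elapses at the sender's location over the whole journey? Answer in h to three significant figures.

Leg 1: γ = 1/√(1 − 0.600²) = 5/4 = 1.250; Δt_1 = 1.250 × 38.4 = 48.00 h.
Leg 2: 10.3 h is already measured at the sender's location.
Leg 3: 26.4 h is already measured at the sender's location.
Total: 48.00 + 10.30 + 26.40 h.

Δt = 84.7 h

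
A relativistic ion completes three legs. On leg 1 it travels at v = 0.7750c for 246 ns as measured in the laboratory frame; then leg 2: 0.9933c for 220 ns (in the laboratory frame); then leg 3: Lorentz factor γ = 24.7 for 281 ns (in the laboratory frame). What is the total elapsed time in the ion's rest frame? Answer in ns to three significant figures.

Leg 1: γ = 1/√(1 − 0.7750²) = 1/√0.3994 = 1.582; τ_1 = 246/1.582 = 155.5 ns.
Leg 2: γ = 1/√(1 − 0.9933²) = 1/√0.01336 = 8.653; τ_2 = 220/8.653 = 25.42 ns.
Leg 3: γ = 24.7; τ_3 = 281/24.70 = 11.38 ns.
Total: 155.5 + 25.42 + 11.38 ns.

τ = 192 ns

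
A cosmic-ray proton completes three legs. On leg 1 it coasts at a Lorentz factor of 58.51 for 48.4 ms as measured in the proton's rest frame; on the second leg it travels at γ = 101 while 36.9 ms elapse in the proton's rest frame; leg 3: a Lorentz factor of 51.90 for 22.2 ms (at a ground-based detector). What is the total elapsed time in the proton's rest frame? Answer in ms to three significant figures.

τ = 85.7 ms

Leg 1: 48.4 ms is already measured in the proton's rest frame.
Leg 2: 36.9 ms is already measured in the proton's rest frame.
Leg 3: γ = 51.90; τ_3 = 22.2/51.90 = 0.4277 ms.
Total: 48.40 + 36.90 + 0.4277 ms.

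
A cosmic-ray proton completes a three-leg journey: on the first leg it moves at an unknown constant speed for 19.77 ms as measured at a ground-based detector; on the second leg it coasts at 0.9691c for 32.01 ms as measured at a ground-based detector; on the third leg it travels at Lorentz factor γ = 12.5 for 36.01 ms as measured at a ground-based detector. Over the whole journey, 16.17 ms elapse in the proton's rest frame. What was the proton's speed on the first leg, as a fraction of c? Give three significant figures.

β = 0.962

Leg 1: speed unknown; τ_1 = 19.77/γ_1.
Leg 2: γ = 1/√(1 − 0.9691²) = 1/√0.06085 = 4.054; τ_2 = 32.01/4.054 = 7.896 ms.
Leg 3: γ = 12.5; τ_3 = 36.01/12.50 = 2.881 ms.
Total proper time: τ_1 + 7.896 + 2.881 = 16.17, so τ_1 = 16.17 − 10.78 = 5.393 ms.
γ_1 = 19.77/5.393 = 3.666; β = √(1 − 1/γ²) = √0.9256.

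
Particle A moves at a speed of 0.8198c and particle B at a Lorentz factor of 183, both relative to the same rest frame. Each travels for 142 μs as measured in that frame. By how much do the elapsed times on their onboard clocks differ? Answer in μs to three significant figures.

A: γ = 1/√(1 − 0.8198²) = 1/√0.3279 = 1.746; τ_A = 142/1.746 = 81.32 μs.
B: γ = 183; τ_B = 142/183.0 = 0.7760 μs.

|τ_A − τ_B| = 80.5 μs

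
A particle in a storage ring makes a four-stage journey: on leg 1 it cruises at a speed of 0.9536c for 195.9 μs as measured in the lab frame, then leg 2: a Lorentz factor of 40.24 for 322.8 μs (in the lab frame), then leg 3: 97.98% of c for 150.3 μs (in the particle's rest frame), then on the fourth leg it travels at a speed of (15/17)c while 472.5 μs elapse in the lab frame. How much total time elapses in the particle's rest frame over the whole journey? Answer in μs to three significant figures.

τ = 440 μs

Leg 1: γ = 1/√(1 − 0.9536²) = 1/√0.09065 = 3.321; τ_1 = 195.9/3.321 = 58.98 μs.
Leg 2: γ = 40.24; τ_2 = 322.8/40.24 = 8.022 μs.
Leg 3: 150.3 μs is already measured in the particle's rest frame.
Leg 4: γ = 1/√(1 − (15/17)²) = 17/8 = 2.125; τ_4 = 472.5/2.125 = 222.4 μs.
Total: 58.98 + 8.022 + 150.3 + 222.4 μs.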